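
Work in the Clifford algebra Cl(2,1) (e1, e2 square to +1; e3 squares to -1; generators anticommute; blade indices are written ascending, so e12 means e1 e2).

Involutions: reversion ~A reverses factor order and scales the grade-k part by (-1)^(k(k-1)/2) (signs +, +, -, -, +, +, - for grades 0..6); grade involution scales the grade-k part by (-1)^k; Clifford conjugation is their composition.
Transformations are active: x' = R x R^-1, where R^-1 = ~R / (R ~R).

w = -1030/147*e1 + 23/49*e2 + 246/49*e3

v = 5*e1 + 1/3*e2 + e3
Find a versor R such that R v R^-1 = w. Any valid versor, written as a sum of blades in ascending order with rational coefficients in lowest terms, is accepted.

Take R = v + w = -295/147*e1 + 118/147*e2 + 295/49*e3. Because q(v) = q(w) = 217/9, conjugation by R sends v exactly to w.
Answer: -295/147*e1 + 118/147*e2 + 295/49*e3


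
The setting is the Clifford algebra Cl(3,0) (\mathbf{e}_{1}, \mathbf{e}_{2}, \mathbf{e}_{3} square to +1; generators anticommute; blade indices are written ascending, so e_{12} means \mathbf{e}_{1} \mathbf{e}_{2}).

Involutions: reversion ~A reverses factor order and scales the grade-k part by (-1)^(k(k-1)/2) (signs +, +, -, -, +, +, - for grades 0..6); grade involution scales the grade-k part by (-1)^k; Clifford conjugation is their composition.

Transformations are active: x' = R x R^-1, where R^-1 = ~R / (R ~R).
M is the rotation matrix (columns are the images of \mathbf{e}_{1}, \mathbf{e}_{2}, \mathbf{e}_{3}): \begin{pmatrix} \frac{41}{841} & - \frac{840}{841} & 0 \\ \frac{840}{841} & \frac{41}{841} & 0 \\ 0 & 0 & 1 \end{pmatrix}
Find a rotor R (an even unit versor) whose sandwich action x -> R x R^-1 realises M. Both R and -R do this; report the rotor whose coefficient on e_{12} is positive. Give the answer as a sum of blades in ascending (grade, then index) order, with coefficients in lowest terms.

Method: write R = a + b12*e_{12} + b13*e_{13} + b23*e_{23} with a^2 + b12^2 + b13^2 + b23^2 = 1 (so R^-1 = ~R). Expanding the columns R e_j ~R gives tr M = 4a^2 - 1 and, from the antisymmetric part, M21 - M12 = -4a*b12, M13 - M31 = 4a*b13, M32 - M23 = -4a*b23.
Here tr M = \frac{923}{841}, so a^2 = (1 + tr M)/4 = \frac{441}{841} and a = ±\frac{21}{29}. Taking a = \frac{21}{29}: M21 - M12 = \frac{1680}{841}, M13 - M31 = 0, M32 - M23 = 0, giving b12 = -\frac{20}{29}, b13 = 0, b23 = 0, i.e. R = \frac{21}{29} - \frac{20}{29} e_{12}.
Its e_{12} coefficient is negative, so report the other preimage -R.
Answer: -\frac{21}{29} + \frac{20}{29} e_{12}. Why the constraint matters: R and -R act identically through the sandwich — M has trace \frac{923}{841} either way — so only the sign condition on e_{12} picks one of the two preimages.


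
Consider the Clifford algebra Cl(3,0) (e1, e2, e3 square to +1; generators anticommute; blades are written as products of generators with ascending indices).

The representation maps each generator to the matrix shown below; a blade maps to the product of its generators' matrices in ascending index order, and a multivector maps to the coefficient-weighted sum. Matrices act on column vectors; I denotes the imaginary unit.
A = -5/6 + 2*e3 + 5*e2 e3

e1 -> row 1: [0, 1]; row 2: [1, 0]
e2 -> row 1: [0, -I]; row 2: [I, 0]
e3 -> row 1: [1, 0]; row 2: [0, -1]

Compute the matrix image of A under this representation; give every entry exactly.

Bivector images (products of the table entries): rho(e2 e3) = rho(e2)rho(e3) = row 1: [0, I]; row 2: [I, 0].
M = (-5/6)*1 + (2)*rho(e3) + (5)*rho(e2 e3), summed entrywise (1 is the identity matrix):
Answer: row 1: [7/6, 5*I]; row 2: [5*I, -17/6]


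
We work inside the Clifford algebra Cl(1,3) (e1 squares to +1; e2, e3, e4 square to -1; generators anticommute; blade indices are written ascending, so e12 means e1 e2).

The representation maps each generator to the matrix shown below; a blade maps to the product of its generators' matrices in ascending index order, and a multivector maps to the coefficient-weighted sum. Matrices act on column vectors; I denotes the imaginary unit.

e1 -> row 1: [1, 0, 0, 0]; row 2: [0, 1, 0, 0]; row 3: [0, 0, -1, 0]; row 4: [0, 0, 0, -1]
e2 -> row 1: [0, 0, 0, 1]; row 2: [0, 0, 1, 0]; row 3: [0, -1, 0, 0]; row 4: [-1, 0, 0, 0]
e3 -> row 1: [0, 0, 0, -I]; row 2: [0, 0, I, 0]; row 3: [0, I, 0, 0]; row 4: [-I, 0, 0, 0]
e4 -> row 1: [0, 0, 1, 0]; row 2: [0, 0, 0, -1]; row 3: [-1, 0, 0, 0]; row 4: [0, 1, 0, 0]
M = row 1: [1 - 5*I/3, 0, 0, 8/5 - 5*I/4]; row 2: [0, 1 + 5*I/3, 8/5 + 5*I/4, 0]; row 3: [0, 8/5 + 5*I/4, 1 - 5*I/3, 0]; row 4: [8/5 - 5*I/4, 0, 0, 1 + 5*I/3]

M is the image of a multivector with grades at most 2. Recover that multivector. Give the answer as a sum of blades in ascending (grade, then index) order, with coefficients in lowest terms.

Method: the blade images are trace-orthogonal — tr(rho(e_A) rho(e_B)^-1) = 4 if A = B and 0 otherwise — and rho(e_A)^-1 = (e_A)^2 * rho(e_A) with (e_A)^2 = +1 or -1, so the coefficient of e_A in the preimage is (e_A)^2 * tr(M rho(e_A))/4.
Nonzero projections over blades of grade <= 2: 1: (1)^2 = +1, tr(M 1) = 4, coefficient 1; e3: (e3)^2 = -1, tr(M rho(e3)) = -5, coefficient 5/4; e12: (e12)^2 = +1, tr(M rho(e12)) = 32/5, coefficient 8/5; e23: (e23)^2 = -1, tr(M rho(e23)) = -20/3, coefficient 5/3. Every other blade of grade <= 2 projects to 0.
Answer: 1 + 5/4*e3 + 8/5*e12 + 5/3*e23


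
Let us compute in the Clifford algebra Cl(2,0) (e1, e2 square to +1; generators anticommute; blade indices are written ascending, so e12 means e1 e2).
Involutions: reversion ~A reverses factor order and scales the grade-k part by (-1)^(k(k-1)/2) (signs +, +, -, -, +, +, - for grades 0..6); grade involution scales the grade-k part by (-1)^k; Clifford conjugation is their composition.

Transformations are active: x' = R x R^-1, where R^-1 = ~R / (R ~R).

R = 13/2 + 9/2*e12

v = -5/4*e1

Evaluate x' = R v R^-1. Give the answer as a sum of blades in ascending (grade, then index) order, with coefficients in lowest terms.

~R = 13/2 - 9/2*e12, and R ~R = 125/2, so R^-1 = ~R / (125/2).
R v = -65/8*e1 + 45/8*e2
Answer: -11/25*e1 + 117/100*e2


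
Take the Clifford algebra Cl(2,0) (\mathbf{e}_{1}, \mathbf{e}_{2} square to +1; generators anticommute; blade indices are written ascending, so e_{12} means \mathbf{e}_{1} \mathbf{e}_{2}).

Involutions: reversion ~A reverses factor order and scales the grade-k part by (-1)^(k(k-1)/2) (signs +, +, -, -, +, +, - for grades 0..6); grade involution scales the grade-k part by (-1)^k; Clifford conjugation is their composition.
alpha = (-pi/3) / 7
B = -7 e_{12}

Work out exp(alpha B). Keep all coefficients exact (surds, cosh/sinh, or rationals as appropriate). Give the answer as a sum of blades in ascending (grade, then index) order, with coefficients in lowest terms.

B^2 = (-7)^2*(e_{12})^2 = 49*(-1) = -49 (a basis 2-blade squares to minus the product of its generators' squares).
B^2 = -49 — the negative square puts this in the circular regime; l = 7, alpha*l = - \frac{\pi}{3}, so exp(alpha B) = cos(- \frac{\pi}{3}) + (sin(- \frac{\pi}{3})/7)*B = \frac{1}{2} + (- \frac{\sqrt{3}}{14})*B.
Answer: \frac{1}{2} + \frac{\sqrt{3}}{2} e_{12}


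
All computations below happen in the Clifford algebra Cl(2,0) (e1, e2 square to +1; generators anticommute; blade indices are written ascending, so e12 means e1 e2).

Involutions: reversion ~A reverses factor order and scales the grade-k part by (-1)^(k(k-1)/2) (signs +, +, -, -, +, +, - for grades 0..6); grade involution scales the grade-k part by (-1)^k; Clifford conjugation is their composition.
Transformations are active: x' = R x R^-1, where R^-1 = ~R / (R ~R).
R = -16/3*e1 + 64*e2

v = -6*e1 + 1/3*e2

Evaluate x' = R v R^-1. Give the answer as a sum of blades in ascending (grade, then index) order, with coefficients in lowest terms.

~R = -16/3*e1 + 64*e2, and R ~R = 37120/9, so R^-1 = ~R / (37120/9).
R v = 160/3 + 3440/9*e12
Answer: 170/29*e1 + 115/87*e2


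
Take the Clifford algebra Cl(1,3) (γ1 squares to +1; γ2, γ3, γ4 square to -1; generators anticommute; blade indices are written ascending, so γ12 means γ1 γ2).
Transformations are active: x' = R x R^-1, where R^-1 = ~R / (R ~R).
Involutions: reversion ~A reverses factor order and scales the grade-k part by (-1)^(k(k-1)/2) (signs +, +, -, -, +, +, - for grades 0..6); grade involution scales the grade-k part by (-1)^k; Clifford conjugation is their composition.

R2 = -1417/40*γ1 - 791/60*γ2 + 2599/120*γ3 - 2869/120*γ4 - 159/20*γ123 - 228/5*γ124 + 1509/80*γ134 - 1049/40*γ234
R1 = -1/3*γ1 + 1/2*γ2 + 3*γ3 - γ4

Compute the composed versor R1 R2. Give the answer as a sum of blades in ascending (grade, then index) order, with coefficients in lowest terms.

Distribute over the terms of R1 (each basis-blade product reordered to ascending indices, repeated generators contracted through their squares):
(-1/3*γ1) R2 = 1417/120 + 791/180*γ12 - 2599/360*γ13 + 2869/360*γ14 + 53/20*γ23 + 76/5*γ24 - 503/80*γ34 + 1049/120*γ1234
(1/2*γ2) R2 = 791/120 + 1417/80*γ12 - 159/40*γ13 - 114/5*γ14 + 2599/240*γ23 - 2869/240*γ24 + 1049/80*γ34 - 1509/160*γ1234
(3*γ3) R2 = -2599/40 + 477/20*γ12 + 4251/40*γ13 + 4527/80*γ14 + 791/20*γ23 - 3147/40*γ24 - 2869/40*γ34 - 684/5*γ1234
(-γ4) R2 = -2869/120 - 228/5*γ12 + 1509/80*γ13 - 1417/40*γ14 - 1049/40*γ23 - 791/60*γ24 + 2599/120*γ34 - 159/20*γ1234
Summing the partial products and collecting blades:
Answer: -4229/60 + 257/720*γ12 + 82039/720*γ13 + 4559/720*γ14 + 6433/240*γ23 - 7089/80*γ24 - 5189/120*γ34 - 69811/480*γ1234


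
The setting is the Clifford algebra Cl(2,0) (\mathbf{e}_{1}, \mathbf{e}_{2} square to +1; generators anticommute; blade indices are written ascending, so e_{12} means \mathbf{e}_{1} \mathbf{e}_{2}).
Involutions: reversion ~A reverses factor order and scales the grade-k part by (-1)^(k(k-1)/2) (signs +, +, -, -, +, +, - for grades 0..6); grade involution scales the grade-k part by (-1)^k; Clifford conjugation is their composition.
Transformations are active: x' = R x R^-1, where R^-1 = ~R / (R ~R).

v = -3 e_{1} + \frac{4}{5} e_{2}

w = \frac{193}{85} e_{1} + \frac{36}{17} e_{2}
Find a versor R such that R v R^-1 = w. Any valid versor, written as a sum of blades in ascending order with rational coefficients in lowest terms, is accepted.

Reasoning: v^2 = w^2 = \frac{241}{25} since conjugation preserves the quadratic form; R = v + w = -\frac{62}{85} e_{1} + \frac{248}{85} e_{2} is then valid when invertible, keeping its own part and reversing (v - w)/2.
Answer: -\frac{62}{85} e_{1} + \frac{248}{85} e_{2}


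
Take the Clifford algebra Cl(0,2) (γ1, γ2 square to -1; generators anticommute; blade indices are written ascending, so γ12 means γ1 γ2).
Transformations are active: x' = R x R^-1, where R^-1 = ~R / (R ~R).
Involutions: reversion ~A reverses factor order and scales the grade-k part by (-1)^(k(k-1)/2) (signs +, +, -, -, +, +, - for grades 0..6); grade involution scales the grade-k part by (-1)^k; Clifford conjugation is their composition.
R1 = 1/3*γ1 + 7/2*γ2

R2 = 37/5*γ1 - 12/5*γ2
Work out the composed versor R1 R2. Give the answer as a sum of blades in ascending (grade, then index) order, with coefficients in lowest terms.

Distribute over the terms of R1 (each basis-blade product reordered to ascending indices, repeated generators contracted through their squares):
(1/3*γ1) R2 = -37/15 - 4/5*γ12
(7/2*γ2) R2 = 42/5 - 259/10*γ12
Summing the partial products and collecting blades:
Answer: 89/15 - 267/10*γ12


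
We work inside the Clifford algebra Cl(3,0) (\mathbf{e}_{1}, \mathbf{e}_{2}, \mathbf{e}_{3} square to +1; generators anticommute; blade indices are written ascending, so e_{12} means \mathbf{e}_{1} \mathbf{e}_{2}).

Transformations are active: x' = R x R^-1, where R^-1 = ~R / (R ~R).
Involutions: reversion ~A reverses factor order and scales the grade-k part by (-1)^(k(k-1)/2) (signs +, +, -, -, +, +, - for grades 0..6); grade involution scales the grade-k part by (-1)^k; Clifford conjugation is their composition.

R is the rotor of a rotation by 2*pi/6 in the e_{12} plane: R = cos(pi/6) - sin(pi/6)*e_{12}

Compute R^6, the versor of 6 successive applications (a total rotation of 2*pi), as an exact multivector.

Because a rotor carries half the rotation angle, composing 6 copies of this e_{12}-plane rotor multiplies the phase: 6*(pi/6) = \pi, hence R^6 = cos(\pi) - sin(\pi)*e_{12}.
cos(\pi) = -1 and sin(\pi) = 0, so R^6 = -1. The total rotation 2*pi is 1 full turn, so every vector returns to itself, yet the rotor is -1, on the OTHER sheet of the double cover (an odd number of 2*pi turns).
Answer: -1


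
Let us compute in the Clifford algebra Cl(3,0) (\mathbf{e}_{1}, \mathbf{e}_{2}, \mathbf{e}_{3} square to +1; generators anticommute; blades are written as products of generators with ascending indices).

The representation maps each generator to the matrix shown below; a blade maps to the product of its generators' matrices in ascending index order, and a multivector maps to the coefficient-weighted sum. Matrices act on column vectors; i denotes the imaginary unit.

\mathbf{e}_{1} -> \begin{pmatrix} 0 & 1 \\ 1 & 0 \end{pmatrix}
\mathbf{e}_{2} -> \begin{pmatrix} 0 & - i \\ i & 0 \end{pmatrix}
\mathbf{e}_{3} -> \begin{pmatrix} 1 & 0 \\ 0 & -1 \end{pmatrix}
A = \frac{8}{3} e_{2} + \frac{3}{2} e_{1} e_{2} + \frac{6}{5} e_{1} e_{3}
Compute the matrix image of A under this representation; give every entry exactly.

Bivector images (products of the table entries): rho(e_{1} e_{2}) = rho(\mathbf{e}_{1})rho(\mathbf{e}_{2}) = \begin{pmatrix} i & 0 \\ 0 & - i \end{pmatrix}; rho(e_{1} e_{3}) = rho(\mathbf{e}_{1})rho(\mathbf{e}_{3}) = \begin{pmatrix} 0 & -1 \\ 1 & 0 \end{pmatrix}.
M = (\frac{8}{3})*rho(e_{2}) + (\frac{3}{2})*rho(e_{1} e_{2}) + (\frac{6}{5})*rho(e_{1} e_{3}), summed entrywise:
Answer: \begin{pmatrix} \frac{3 i}{2} & - \frac{6}{5} - \frac{8 i}{3} \\ \frac{6}{5} + \frac{8 i}{3} & - \frac{3 i}{2} \end{pmatrix}


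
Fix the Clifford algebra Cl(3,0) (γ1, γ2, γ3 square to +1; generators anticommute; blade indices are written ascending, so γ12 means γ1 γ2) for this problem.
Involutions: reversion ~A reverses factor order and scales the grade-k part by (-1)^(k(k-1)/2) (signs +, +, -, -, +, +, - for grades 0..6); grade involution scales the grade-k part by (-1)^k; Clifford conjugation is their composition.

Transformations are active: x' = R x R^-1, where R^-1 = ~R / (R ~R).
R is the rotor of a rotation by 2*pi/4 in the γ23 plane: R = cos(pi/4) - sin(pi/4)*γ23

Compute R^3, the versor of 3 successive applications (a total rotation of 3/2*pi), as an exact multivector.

Rotor phase runs at HALF the rotation angle; powers of one rotor simply add phase, so after 3 steps in γ23 the phase is 3*pi/4 = 3*pi/4 and R^3 = cos(3*pi/4) - sin(3*pi/4)*γ23.
cos(3*pi/4) = -sqrt(2)/2 and sin(3*pi/4) = sqrt(2)/2, so R^3 = -sqrt(2)/2 - sqrt(2)/2*γ23. The net rotation is 3/2*pi; the rotor keeps the half-angle phase exactly.
Answer: -sqrt(2)/2 - sqrt(2)/2*γ23


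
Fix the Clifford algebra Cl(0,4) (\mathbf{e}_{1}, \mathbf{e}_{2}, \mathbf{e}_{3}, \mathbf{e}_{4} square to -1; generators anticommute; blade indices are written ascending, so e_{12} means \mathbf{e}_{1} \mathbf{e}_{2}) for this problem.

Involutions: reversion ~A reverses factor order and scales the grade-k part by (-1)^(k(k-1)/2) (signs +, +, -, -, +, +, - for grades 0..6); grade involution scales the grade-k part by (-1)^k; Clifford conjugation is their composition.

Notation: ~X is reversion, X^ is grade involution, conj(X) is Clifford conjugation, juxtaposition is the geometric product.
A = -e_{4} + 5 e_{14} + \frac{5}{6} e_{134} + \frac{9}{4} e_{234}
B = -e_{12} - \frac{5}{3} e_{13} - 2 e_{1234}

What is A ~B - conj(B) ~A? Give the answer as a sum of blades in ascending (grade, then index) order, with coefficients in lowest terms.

first term: \frac{9}{2} e_{1} - \frac{5}{3} e_{2} - \frac{25}{18} e_{4} + 10 e_{23} - 5 e_{24} - \frac{25}{3} e_{34} + 2 e_{123} - \frac{19}{4} e_{124} + \frac{7}{12} e_{134} - \frac{5}{6} e_{234}
second term: \frac{9}{2} e_{1} - \frac{5}{3} e_{2} + \frac{25}{18} e_{4} - 10 e_{23} - 5 e_{24} - \frac{25}{3} e_{34} - 2 e_{123} - \frac{19}{4} e_{124} + \frac{7}{12} e_{134} - \frac{5}{6} e_{234}
Answer: -\frac{25}{9} e_{4} + 20 e_{23} + 4 e_{123}


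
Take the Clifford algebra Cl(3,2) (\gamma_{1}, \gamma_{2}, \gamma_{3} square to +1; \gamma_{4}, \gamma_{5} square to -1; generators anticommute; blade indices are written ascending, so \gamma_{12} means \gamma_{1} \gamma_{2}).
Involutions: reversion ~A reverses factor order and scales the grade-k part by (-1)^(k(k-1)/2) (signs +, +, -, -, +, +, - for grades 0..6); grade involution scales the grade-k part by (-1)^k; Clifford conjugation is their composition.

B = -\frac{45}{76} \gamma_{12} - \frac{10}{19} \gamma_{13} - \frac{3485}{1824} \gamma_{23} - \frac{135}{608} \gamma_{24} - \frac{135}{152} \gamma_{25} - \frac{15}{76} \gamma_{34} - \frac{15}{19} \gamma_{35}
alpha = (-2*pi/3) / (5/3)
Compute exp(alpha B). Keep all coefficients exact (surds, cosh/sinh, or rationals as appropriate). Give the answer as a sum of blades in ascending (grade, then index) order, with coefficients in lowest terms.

B^2 term by term: the squares give (-\frac{45}{76})^2*(\gamma_{12})^2 + (-\frac{10}{19})^2*(\gamma_{13})^2 + (-\frac{3485}{1824})^2*(\gamma_{23})^2 + (-\frac{135}{608})^2*(\gamma_{24})^2 + (-\frac{135}{152})^2*(\gamma_{25})^2 + (-\frac{15}{76})^2*(\gamma_{34})^2 + (-\frac{15}{19})^2*(\gamma_{35})^2 = \frac{2025}{5776}*(-1) + \frac{100}{361}*(-1) + \frac{12145225}{3326976}*(-1) + \frac{18225}{369664}*(+1) + \frac{18225}{23104}*(+1) + \frac{225}{5776}*(+1) + \frac{225}{361}*(+1) = -\frac{25}{9} (each basis 2-blade squares to minus the product of its generators' squares); cross terms between blades sharing an index anticommute and cancel; the commuting (index-disjoint) pairs give grade-4 terms 2*c*c'*(blade product), which cancel blade by blade — \gamma_{1234}: \frac{675}{2888} - \frac{675}{2888} = 0; \gamma_{1235}: \frac{675}{722} - \frac{675}{722} = 0; \gamma_{2345}: -\frac{2025}{5776} + \frac{2025}{5776} = 0 — confirming B is simple. So B^2 = -\frac{25}{9}.
B^2 = -\frac{25}{9} — B^2 < 0, so the exponential closes trigonometrically: l = \frac{5}{3}, alpha*l = - \frac{2 \pi}{3}, so exp(alpha B) = cos(- \frac{2 \pi}{3}) + (sin(- \frac{2 \pi}{3})/(\frac{5}{3}))*B = - \frac{1}{2} + (- \frac{3 \sqrt{3}}{10})*B.
Answer: - \frac{1}{2} + \frac{27 \sqrt{3}}{152} \gamma_{12} + \frac{3 \sqrt{3}}{19} \gamma_{13} + \frac{697 \sqrt{3}}{1216} \gamma_{23} + \frac{81 \sqrt{3}}{1216} \gamma_{24} + \frac{81 \sqrt{3}}{304} \gamma_{25} + \frac{9 \sqrt{3}}{152} \gamma_{34} + \frac{9 \sqrt{3}}{38} \gamma_{35}


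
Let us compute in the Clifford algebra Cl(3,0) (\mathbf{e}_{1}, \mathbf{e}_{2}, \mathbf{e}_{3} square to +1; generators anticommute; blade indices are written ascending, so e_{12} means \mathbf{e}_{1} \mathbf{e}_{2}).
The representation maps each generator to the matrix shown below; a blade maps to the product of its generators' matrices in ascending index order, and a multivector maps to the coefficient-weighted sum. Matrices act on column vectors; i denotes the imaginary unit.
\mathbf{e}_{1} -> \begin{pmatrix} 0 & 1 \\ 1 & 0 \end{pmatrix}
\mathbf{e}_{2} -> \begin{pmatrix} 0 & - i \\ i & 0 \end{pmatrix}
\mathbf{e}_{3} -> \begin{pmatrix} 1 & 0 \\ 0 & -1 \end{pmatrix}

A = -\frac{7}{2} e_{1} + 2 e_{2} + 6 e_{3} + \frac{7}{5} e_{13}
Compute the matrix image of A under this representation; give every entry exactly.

Bivector images (products of the table entries): rho(e_{13}) = rho(\mathbf{e}_{1})rho(\mathbf{e}_{3}) = \begin{pmatrix} 0 & -1 \\ 1 & 0 \end{pmatrix}.
M = (-\frac{7}{2})*rho(e_{1}) + (2)*rho(e_{2}) + (6)*rho(e_{3}) + (\frac{7}{5})*rho(e_{13}), summed entrywise:
Answer: \begin{pmatrix} 6 & - \frac{49}{10} - 2 i \\ - \frac{21}{10} + 2 i & -6 \end{pmatrix}


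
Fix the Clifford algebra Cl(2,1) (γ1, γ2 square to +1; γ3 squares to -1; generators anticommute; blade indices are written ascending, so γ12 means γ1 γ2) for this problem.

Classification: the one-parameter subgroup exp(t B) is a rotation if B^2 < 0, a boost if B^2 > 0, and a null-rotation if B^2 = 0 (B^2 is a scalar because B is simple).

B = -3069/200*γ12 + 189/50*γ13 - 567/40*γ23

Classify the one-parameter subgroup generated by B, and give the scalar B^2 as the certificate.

B^2 term by term: the squares give (-3069/200)^2*(γ12)^2 + (189/50)^2*(γ13)^2 + (-567/40)^2*(γ23)^2 = 9418761/40000*(-1) + 35721/2500*(+1) + 321489/1600*(+1) = -81/4 (each basis 2-blade squares to minus the product of its generators' squares); cross terms between blades sharing an index anticommute and cancel. So B^2 = -81/4.
Answer: rotation, certificate B^2 = -81/4. Why this suffices: the scalar -81/4 survives any versor conjugation, so its sign alone determines the class however B is presented.


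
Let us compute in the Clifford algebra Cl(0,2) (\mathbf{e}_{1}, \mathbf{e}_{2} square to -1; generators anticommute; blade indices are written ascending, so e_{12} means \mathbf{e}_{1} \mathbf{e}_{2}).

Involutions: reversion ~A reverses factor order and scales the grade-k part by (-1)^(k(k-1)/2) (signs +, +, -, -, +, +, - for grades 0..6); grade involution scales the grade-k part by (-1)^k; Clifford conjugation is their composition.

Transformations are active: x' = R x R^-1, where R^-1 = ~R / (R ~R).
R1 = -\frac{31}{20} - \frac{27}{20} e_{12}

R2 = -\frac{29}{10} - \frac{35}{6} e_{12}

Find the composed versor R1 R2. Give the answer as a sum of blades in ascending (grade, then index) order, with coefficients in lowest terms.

Distribute over the terms of R1 (each basis-blade product reordered to ascending indices, repeated generators contracted through their squares):
(-\frac{31}{20}) R2 = \frac{899}{200} + \frac{217}{24} e_{12}
(-\frac{27}{20} e_{12}) R2 = -\frac{63}{8} + \frac{783}{200} e_{12}
Summing the partial products and collecting blades:
Answer: -\frac{169}{50} + \frac{3887}{300} e_{12}


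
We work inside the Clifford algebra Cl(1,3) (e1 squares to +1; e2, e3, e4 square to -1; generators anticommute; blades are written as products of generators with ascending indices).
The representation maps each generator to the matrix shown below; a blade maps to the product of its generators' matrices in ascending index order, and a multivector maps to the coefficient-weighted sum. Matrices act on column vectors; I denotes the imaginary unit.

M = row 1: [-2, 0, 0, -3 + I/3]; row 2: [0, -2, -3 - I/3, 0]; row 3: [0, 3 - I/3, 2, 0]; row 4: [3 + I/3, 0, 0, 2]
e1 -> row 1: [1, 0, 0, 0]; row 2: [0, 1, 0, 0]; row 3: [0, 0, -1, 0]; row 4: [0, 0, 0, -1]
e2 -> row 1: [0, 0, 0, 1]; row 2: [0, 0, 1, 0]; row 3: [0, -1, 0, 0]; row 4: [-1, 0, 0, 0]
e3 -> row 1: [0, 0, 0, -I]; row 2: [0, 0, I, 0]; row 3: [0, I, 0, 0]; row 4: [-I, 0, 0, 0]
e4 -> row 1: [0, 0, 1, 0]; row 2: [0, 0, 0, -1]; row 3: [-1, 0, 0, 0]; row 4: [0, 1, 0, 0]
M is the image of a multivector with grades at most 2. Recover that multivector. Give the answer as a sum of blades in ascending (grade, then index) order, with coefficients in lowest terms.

Method: the blade images are trace-orthogonal — tr(rho(e_A) rho(e_B)^-1) = 4 if A = B and 0 otherwise — and rho(e_A)^-1 = (e_A)^2 * rho(e_A) with (e_A)^2 = +1 or -1, so the coefficient of e_A in the preimage is (e_A)^2 * tr(M rho(e_A))/4.
Nonzero projections over blades of grade <= 2: e1: (e1)^2 = +1, tr(M rho(e1)) = -8, coefficient -2; e2: (e2)^2 = -1, tr(M rho(e2)) = 12, coefficient -3; e3: (e3)^2 = -1, tr(M rho(e3)) = 4/3, coefficient -1/3. Every other blade of grade <= 2 projects to 0.
Answer: -2*e1 - 3*e2 - 1/3*e3


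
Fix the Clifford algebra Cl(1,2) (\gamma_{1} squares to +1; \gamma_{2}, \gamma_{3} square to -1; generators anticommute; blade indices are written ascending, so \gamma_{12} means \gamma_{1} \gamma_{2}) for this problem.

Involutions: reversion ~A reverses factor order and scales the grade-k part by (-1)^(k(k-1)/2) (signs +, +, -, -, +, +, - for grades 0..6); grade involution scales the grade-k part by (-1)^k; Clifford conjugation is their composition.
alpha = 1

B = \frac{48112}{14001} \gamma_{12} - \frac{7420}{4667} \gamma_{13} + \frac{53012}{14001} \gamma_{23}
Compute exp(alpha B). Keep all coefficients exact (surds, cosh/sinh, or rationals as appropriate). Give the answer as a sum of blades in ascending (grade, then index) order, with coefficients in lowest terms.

B^2 term by term: the squares give (\frac{48112}{14001})^2*(\gamma_{12})^2 + (-\frac{7420}{4667})^2*(\gamma_{13})^2 + (\frac{53012}{14001})^2*(\gamma_{23})^2 = \frac{2314764544}{196028001}*(+1) + \frac{55056400}{21780889}*(+1) + \frac{2810272144}{196028001}*(-1) = 0 (each basis 2-blade squares to minus the product of its generators' squares); cross terms between blades sharing an index anticommute and cancel. So B^2 = 0.
B^2 = 0, and the exponential is exactly linear here: exp(alpha B) = 1 + alpha B (parabolic case).
Answer: 1 + \frac{48112}{14001} \gamma_{12} - \frac{7420}{4667} \gamma_{13} + \frac{53012}{14001} \gamma_{23}


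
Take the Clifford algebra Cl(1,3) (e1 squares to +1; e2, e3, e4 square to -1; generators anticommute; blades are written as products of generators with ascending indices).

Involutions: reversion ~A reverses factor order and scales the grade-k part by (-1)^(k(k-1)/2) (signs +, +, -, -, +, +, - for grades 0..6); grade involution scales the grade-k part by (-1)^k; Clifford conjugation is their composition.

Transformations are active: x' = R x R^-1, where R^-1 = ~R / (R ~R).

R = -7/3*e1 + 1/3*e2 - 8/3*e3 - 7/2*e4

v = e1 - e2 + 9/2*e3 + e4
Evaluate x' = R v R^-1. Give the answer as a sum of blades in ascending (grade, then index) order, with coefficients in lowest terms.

~R = -7/3*e1 + 1/3*e2 - 8/3*e3 - 7/2*e4, and R ~R = -505/36, so R^-1 = ~R / (-505/36).
R v = 27/2 + 2*e1 e2 - 47/6*e1 e3 + 7/6*e1 e4 - 7/6*e2 e3 - 19/6*e2 e4 + 157/12*e3 e4
Answer: 1763/505*e1 + 181/505*e2 + 639/1010*e3 + 2897/505*e4


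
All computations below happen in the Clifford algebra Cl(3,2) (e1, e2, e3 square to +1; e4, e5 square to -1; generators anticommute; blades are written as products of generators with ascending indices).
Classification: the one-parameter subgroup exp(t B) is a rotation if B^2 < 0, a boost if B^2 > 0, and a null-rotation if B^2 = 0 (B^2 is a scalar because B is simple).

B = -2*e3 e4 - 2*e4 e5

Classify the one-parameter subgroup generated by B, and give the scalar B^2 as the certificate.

B^2 term by term: the squares give (-2)^2*(e3 e4)^2 + (-2)^2*(e4 e5)^2 = 4*(+1) + 4*(-1) = 0 (each basis 2-blade squares to minus the product of its generators' squares); cross terms between blades sharing an index anticommute and cancel. So B^2 = 0.
Answer: null-rotation, certificate B^2 = 0. Note: conjugating B changes its blade decomposition but never the scalar B^2 = 0, whose sign settles the classification.


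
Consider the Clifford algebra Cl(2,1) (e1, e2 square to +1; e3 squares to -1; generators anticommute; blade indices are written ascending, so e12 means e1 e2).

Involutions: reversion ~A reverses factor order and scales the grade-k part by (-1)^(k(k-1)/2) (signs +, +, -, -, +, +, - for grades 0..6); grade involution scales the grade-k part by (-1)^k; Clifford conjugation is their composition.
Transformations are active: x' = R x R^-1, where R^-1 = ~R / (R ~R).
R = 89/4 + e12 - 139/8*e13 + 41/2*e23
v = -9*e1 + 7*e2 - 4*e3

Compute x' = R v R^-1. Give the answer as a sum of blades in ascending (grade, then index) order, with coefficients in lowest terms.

~R = 89/4 - e12 + 139/8*e13 - 41/2*e23, and R ~R = -14469/64, so R^-1 = ~R / (-14469/64).
R v = -1051/4*e1 + 987/4*e2 - 3111/8*e3 - 535/8*e123
Answer: 18027/371*e1 - 73289/1113*e2 + 90304/1113*e3


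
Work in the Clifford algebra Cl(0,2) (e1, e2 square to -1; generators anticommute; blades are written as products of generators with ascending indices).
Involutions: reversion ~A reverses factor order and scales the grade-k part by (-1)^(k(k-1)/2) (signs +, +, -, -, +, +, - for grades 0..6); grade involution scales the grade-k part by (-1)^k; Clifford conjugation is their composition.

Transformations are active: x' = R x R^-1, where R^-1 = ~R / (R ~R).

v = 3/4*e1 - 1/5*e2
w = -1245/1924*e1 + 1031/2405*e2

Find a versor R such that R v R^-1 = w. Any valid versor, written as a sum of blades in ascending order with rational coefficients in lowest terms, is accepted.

A norm check does it: q(v) = q(w) = -241/400, hence R = v + w = 99/962*e1 + 110/481*e2 realises the map — parallel part kept, (v - w)/2 negated, v carried to w.
Answer: 99/962*e1 + 110/481*e2


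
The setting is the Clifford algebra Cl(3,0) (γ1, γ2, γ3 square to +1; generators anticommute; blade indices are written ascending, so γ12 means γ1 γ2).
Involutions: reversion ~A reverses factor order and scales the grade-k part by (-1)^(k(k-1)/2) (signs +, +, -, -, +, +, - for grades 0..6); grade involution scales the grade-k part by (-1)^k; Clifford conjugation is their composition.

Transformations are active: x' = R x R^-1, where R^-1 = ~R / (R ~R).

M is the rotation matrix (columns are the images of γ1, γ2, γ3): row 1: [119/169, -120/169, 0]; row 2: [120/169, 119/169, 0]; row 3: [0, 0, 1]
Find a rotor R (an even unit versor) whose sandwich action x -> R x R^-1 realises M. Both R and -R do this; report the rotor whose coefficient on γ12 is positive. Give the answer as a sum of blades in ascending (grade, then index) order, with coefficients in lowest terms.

Method: write R = a + b12*γ12 + b13*γ13 + b23*γ23 with a^2 + b12^2 + b13^2 + b23^2 = 1 (so R^-1 = ~R). Expanding the columns R e_j ~R gives tr M = 4a^2 - 1 and, from the antisymmetric part, M21 - M12 = -4a*b12, M13 - M31 = 4a*b13, M32 - M23 = -4a*b23.
Here tr M = 407/169, so a^2 = (1 + tr M)/4 = 144/169 and a = ±12/13. Taking a = 12/13: M21 - M12 = 240/169, M13 - M31 = 0, M32 - M23 = 0, giving b12 = -5/13, b13 = 0, b23 = 0, i.e. R = 12/13 - 5/13*γ12.
Its γ12 coefficient is negative, so report the other preimage -R.
Answer: -12/13 + 5/13*γ12. Sheet selection: the two-to-one cover makes ±R indistinguishable at the matrix level (trace 407/169), so uniqueness comes from the required sign on γ12.


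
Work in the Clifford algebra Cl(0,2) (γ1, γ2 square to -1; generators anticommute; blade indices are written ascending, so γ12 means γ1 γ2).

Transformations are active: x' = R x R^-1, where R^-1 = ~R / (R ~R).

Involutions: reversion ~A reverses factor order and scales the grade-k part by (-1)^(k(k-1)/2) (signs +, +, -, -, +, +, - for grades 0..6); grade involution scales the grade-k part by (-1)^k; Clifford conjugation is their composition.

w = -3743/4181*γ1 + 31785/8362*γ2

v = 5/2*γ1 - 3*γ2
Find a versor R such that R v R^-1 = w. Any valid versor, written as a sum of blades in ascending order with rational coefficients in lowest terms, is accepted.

Since q(v) = q(w) = -61/4, the sum R = v + w = 13419/8362*γ1 + 6699/8362*γ2 does the job whenever invertible.
Answer: 13419/8362*γ1 + 6699/8362*γ2


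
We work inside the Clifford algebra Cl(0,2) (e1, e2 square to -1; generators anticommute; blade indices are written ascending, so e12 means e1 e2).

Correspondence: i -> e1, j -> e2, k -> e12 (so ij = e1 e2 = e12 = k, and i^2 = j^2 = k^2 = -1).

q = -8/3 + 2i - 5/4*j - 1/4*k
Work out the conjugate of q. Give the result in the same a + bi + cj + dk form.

In blades: q = -8/3 + 2*e1 - 5/4*e2 - 1/4*e12.
Conjugation here is Clifford conjugation: the scalar is fixed and the grade-1 and grade-2 blades all flip sign, giving -8/3 - 2*e1 + 5/4*e2 + 1/4*e12; translating back:
Answer: -8/3 - 2i + 5/4*j + 1/4*k


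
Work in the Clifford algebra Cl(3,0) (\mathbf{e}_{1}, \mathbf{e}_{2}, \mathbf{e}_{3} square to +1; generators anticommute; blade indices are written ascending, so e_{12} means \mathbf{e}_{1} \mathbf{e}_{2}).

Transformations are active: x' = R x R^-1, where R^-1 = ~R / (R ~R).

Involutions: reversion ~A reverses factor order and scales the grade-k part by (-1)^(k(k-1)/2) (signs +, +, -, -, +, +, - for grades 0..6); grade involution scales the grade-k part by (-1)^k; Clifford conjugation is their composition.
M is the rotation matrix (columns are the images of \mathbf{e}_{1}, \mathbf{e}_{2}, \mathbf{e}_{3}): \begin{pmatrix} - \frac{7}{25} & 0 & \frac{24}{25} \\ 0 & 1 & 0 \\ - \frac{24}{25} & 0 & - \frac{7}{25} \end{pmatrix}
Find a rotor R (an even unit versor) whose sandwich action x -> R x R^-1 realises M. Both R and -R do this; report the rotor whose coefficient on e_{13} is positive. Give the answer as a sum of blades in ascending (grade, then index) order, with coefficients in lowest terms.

Method: write R = a + b12*e_{12} + b13*e_{13} + b23*e_{23} with a^2 + b12^2 + b13^2 + b23^2 = 1 (so R^-1 = ~R). Expanding the columns R e_j ~R gives tr M = 4a^2 - 1 and, from the antisymmetric part, M21 - M12 = -4a*b12, M13 - M31 = 4a*b13, M32 - M23 = -4a*b23.
Here tr M = \frac{11}{25}, so a^2 = (1 + tr M)/4 = \frac{9}{25} and a = ±\frac{3}{5}. Taking a = \frac{3}{5}: M21 - M12 = 0, M13 - M31 = \frac{48}{25}, M32 - M23 = 0, giving b12 = 0, b13 = \frac{4}{5}, b23 = 0, i.e. R = \frac{3}{5} + \frac{4}{5} e_{13}.
Its e_{13} coefficient is already positive.
Answer: \frac{3}{5} + \frac{4}{5} e_{13}. Note: both R and -R realise this M (trace \frac{11}{25}); the covering map identifies them, and the e_{13}-coefficient sign is the tie-breaker.


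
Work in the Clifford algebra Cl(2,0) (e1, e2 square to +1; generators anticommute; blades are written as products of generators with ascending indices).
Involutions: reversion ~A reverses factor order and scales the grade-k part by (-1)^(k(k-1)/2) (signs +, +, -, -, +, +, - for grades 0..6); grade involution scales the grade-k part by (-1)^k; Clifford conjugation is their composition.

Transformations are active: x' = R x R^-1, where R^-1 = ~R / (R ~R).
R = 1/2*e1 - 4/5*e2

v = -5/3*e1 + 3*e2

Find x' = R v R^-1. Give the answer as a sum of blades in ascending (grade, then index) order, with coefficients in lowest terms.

~R = 1/2*e1 - 4/5*e2, and R ~R = 89/100, so R^-1 = ~R / (89/100).
R v = -97/30 + 1/6*e1 e2
Answer: -175/89*e1 + 751/267*e2


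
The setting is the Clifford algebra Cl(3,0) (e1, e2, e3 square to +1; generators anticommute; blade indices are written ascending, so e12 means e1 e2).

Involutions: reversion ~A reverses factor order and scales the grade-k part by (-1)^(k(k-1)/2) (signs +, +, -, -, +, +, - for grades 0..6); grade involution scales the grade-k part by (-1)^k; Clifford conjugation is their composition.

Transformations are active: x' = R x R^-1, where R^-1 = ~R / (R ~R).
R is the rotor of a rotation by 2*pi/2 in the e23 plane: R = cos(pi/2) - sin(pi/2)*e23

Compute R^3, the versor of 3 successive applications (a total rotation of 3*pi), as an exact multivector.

Because a rotor carries half the rotation angle, composing 3 copies of this e23-plane rotor multiplies the phase: 3*(pi/2) = 3*pi/2, hence R^3 = cos(3*pi/2) - sin(3*pi/2)*e23.
cos(3*pi/2) = 0 and sin(3*pi/2) = -1, so R^3 = e23. The net rotation is 1*pi (after discarding 1 full turn, each of which contributes a factor -1 to the rotor); the rotor keeps the half-angle phase exactly.
Answer: e23


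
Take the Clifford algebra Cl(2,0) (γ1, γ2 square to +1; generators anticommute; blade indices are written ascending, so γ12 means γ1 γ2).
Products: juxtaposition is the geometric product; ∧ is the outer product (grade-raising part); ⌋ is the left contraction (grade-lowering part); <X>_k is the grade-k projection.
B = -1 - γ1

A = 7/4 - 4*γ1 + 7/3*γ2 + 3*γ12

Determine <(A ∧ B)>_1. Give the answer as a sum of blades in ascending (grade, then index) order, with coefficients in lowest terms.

step 1: -7/4 + 9/4*γ1 - 7/3*γ2 - 2/3*γ12
step 2: 9/4*γ1 - 7/3*γ2
Answer: 9/4*γ1 - 7/3*γ2


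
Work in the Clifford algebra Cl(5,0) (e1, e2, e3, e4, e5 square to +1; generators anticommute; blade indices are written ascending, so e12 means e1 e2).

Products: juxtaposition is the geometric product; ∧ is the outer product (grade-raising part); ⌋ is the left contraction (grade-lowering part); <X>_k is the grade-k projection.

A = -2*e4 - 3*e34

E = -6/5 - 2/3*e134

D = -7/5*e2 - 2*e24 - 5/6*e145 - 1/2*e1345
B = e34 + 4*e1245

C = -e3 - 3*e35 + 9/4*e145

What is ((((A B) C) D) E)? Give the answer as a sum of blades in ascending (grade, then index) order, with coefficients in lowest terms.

step 1: 3 + 2*e3 - 8*e125 - 12*e1235
step 2: -2 - 3*e3 - 6*e5 - 36*e12 + 18*e24 - 9*e35 - 24*e123 - 12*e125 + 27/4*e145 - 27*e234 - 8*e1235 - 9/2*e1345
step 3: 351/8 + 252/5*e1 + 14/5*e2 + 489/8*e3 + 126/5*e4 - 168/5*e13 + 163/2*e14 - 84/5*e15 - 21/5*e23 - 10*e24 - 42/5*e25 + 189/5*e34 + 12*e125 - 117/2*e134 + 56/5*e135 + 145/6*e145 + 20/3*e234 + 63/5*e235 - 6*e245 - 9/2*e1235 - 189/20*e1245 - 35/2*e1345 - 16*e2345 - 63/10*e12345
step 4: -1833/20 - 882/25*e1 - 84/25*e2 - 7661/60*e3 - 1316/25*e4 + 35/3*e5 - 40/9*e12 + 588/25*e13 - 1141/20*e14 + 504/25*e15 + 126/25*e23 + 12*e24 + 147/25*e25 - 1974/25*e34 + 145/9*e35 - 112/15*e45 - 20/3*e123 + 14/5*e124 - 376/15*e125 + 819/20*e134 - 336/25*e135 - 29*e145 - 8*e234 - 441/50*e235 + 21/5*e245 - 56/5*e345 + 28/15*e1234 + 47/5*e1235 + 987/50*e1245 + 21*e1345 + 56/5*e2345 + 329/25*e12345
Answer: -1833/20 - 882/25*e1 - 84/25*e2 - 7661/60*e3 - 1316/25*e4 + 35/3*e5 - 40/9*e12 + 588/25*e13 - 1141/20*e14 + 504/25*e15 + 126/25*e23 + 12*e24 + 147/25*e25 - 1974/25*e34 + 145/9*e35 - 112/15*e45 - 20/3*e123 + 14/5*e124 - 376/15*e125 + 819/20*e134 - 336/25*e135 - 29*e145 - 8*e234 - 441/50*e235 + 21/5*e245 - 56/5*e345 + 28/15*e1234 + 47/5*e1235 + 987/50*e1245 + 21*e1345 + 56/5*e2345 + 329/25*e12345


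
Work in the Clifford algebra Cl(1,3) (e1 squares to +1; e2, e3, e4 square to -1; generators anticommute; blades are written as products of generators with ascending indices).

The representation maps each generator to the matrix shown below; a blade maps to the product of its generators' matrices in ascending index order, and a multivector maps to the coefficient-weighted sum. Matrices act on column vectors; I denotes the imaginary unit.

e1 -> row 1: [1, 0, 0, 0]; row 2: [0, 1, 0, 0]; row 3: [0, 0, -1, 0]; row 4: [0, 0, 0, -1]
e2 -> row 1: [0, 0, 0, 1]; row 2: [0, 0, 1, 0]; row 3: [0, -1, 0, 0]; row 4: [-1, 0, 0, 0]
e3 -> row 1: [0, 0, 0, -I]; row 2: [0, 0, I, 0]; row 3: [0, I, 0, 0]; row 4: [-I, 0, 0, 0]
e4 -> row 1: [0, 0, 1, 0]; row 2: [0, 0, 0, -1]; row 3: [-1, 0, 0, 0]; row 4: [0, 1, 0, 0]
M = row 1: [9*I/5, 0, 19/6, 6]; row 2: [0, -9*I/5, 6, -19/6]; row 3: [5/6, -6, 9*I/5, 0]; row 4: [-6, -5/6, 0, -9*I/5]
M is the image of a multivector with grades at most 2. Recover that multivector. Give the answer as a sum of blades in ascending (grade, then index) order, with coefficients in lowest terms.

Method: the blade images are trace-orthogonal — tr(rho(e_A) rho(e_B)^-1) = 4 if A = B and 0 otherwise — and rho(e_A)^-1 = (e_A)^2 * rho(e_A) with (e_A)^2 = +1 or -1, so the coefficient of e_A in the preimage is (e_A)^2 * tr(M rho(e_A))/4.
Nonzero projections over blades of grade <= 2: e2: (e2)^2 = -1, tr(M rho(e2)) = -24, coefficient 6; e4: (e4)^2 = -1, tr(M rho(e4)) = -14/3, coefficient 7/6; e1 e4: (e1 e4)^2 = +1, tr(M rho(e1 e4)) = 8, coefficient 2; e2 e3: (e2 e3)^2 = -1, tr(M rho(e2 e3)) = 36/5, coefficient -9/5. Every other blade of grade <= 2 projects to 0.
Answer: 6*e2 + 7/6*e4 + 2*e1 e4 - 9/5*e2 e3


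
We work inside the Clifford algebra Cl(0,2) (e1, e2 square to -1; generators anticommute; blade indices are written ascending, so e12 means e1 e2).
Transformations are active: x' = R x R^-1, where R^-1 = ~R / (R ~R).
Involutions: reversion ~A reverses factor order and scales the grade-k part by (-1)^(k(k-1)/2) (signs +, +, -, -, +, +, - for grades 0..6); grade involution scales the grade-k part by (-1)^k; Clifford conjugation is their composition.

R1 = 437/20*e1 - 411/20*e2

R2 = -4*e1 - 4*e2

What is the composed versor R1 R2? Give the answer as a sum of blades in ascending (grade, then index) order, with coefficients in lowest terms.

Distribute over the terms of R1 (each basis-blade product reordered to ascending indices, repeated generators contracted through their squares):
(437/20*e1) R2 = 437/5 - 437/5*e12
(-411/20*e2) R2 = -411/5 - 411/5*e12
Summing the partial products and collecting blades:
Answer: 26/5 - 848/5*e12


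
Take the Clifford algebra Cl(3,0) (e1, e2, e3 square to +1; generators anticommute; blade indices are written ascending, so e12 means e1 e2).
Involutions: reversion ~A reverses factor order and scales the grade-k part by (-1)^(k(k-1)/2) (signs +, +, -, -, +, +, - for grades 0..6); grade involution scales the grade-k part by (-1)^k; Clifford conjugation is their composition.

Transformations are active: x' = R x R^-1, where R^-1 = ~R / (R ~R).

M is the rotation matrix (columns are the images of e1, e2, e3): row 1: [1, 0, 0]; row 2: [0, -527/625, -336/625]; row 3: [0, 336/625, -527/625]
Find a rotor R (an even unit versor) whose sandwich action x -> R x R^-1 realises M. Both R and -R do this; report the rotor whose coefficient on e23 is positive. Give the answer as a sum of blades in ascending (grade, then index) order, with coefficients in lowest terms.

Method: write R = a + b12*e12 + b13*e13 + b23*e23 with a^2 + b12^2 + b13^2 + b23^2 = 1 (so R^-1 = ~R). Expanding the columns R e_j ~R gives tr M = 4a^2 - 1 and, from the antisymmetric part, M21 - M12 = -4a*b12, M13 - M31 = 4a*b13, M32 - M23 = -4a*b23.
Here tr M = -429/625, so a^2 = (1 + tr M)/4 = 49/625 and a = ±7/25. Taking a = 7/25: M21 - M12 = 0, M13 - M31 = 0, M32 - M23 = 672/625, giving b12 = 0, b13 = 0, b23 = -24/25, i.e. R = 7/25 - 24/25*e23.
Its e23 coefficient is negative, so report the other preimage -R.
Answer: -7/25 + 24/25*e23. Uniqueness: Spin(3) -> SO(3) maps R and -R to the same rotation of trace -429/625; fixing the sign of the e23 coefficient removes the ambiguity.
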